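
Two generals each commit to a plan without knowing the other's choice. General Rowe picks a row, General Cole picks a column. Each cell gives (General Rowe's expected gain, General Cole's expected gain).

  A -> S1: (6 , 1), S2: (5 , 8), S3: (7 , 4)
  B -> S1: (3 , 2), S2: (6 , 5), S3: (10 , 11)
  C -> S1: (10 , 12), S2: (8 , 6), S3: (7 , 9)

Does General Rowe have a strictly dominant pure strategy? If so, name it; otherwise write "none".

A fails to dominate B at S2 (5<6).
B fails to dominate A at S1 (3<6).
C fails to dominate A at S3 (7=7).
No single strategy dominates all the others.

none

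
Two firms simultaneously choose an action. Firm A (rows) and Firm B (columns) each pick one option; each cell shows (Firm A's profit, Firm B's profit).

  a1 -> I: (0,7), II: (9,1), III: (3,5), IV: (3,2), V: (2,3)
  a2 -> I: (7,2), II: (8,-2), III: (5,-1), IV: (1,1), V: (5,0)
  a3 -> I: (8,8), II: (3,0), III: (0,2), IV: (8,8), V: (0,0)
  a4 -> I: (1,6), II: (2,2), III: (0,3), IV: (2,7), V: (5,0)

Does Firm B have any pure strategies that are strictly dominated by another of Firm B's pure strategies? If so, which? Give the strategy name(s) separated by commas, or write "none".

I is not dominated — it holds its own against II at a1 (7>1); III at a1 (7>5); IV at a1 (7>2); V at a1 (7>3).
I strictly dominates II — a1: 7>1, a2: 2>-2, a3: 8>0, a4: 6>2.
III: dominated, since I does at least as well everywhere (a1: 7>5, a2: 2>-1, a3: 8>2, a4: 6>3).
Nothing dominates IV: I at a3 (8=8); II at a1 (2>1); III at a2 (1>-1); V at a2 (1>0).
I strictly dominates V — a1: 7>3, a2: 2>0, a3: 8>0, a4: 6>0.

II, III, V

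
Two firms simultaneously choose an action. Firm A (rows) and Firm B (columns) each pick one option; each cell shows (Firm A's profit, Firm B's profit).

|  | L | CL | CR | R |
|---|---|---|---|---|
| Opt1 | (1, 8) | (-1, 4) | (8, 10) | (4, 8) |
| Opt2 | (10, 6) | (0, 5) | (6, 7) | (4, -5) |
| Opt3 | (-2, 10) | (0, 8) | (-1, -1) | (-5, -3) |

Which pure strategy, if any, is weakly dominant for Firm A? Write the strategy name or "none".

none

Opt1 fails to dominate Opt2 at L (1<10).
Opt2 fails to dominate Opt1 at CR (6<8).
Opt3 fails to dominate Opt1 at L (-2<1).
No single strategy dominates all the others.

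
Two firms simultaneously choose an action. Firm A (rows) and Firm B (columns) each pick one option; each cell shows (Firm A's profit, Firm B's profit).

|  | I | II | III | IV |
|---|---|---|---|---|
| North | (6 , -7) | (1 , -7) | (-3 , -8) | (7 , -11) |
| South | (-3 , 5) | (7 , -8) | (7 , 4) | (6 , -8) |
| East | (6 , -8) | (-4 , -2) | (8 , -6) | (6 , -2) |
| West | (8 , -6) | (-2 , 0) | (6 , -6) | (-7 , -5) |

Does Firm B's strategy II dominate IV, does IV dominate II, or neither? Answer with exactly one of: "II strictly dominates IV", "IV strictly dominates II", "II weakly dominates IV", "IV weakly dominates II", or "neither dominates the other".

Compare II to IV across every action of Firm A: North: -7>-11, South: -8=-8, East: -2=-2, West: 0>-5.
II is at least as good everywhere and strictly better somewhere (tied only at South, East), so II weakly but not strictly dominates IV.

II weakly dominates IV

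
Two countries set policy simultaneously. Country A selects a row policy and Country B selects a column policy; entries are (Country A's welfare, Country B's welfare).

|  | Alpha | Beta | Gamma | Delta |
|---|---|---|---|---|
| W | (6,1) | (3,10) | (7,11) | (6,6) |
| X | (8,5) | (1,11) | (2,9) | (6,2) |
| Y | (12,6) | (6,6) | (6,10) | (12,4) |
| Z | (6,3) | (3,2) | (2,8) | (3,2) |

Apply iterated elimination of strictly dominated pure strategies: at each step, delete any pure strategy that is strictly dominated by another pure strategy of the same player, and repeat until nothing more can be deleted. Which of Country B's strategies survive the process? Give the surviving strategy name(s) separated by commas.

Gamma

For Country A, Y strictly dominates X on the remaining columns (Alpha: 12>8, Beta: 6>1, Gamma: 6>2, Delta: 12>6); eliminate X.
For Country A, Y strictly dominates Z on the remaining columns (Alpha: 12>6, Beta: 6>3, Gamma: 6>2, Delta: 12>3); eliminate Z.
Country B's strategy Alpha is strictly dominated by Gamma (W: 11>1, Y: 10>6) and is removed.
Country B's strategy Beta is strictly dominated by Gamma (W: 11>10, Y: 10>6) and is removed.
For Country B, Gamma strictly dominates Delta on the remaining rows (W: 11>6, Y: 10>4); eliminate Delta.
For Country A, W strictly dominates Y on the remaining columns (Gamma: 7>6); eliminate Y.
Among the remaining strategies, none is strictly dominated by another pure strategy of the same player, so the elimination stops.
Surviving strategies — Country A: {W}; Country B: {Gamma}.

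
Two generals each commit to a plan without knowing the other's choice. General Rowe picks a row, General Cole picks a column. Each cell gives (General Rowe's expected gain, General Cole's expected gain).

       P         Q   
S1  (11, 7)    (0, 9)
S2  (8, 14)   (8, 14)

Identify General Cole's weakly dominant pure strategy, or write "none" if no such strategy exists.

Q vs P: S1: 9>7, S2: 14=14.
Q is at least as good as every other strategy against every opponent action, so it is weakly dominant.

Q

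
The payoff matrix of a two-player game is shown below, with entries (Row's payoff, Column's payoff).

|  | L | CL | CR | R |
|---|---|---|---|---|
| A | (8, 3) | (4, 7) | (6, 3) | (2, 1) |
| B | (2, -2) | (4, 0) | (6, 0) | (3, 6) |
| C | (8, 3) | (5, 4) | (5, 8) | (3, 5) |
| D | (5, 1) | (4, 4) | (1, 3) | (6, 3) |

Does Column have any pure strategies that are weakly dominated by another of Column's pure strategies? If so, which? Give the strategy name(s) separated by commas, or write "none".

L

CL weakly dominates L — A: 7>3, B: 0>-2, C: 4>3, D: 4>1.
Nothing dominates CL: L at A (7>3); CR at A (7>3); R at A (7>1).
Nothing dominates CR: L at B (0>-2); CL at C (8>4); R at A (3>1).
R is not dominated — it holds its own against L at B (6>-2); CL at B (6>0); CR at B (6>0).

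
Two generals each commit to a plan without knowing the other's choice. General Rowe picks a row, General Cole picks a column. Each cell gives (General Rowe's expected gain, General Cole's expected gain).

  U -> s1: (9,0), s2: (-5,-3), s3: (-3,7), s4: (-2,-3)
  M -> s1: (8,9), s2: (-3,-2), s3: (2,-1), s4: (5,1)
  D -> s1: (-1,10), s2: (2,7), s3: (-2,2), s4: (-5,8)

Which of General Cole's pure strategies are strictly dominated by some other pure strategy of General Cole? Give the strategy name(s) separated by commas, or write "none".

s2, s4

s1 is not dominated — it holds its own against s2 at U (0>-3); s3 at M (9>-1); s4 at U (0>-3).
s1 strictly dominates s2 — U: 0>-3, M: 9>-2, D: 10>7.
s3 is not dominated — it holds its own against s1 at U (7>0); s2 at U (7>-3); s4 at U (7>-3).
s4 is strictly dominated by s1 (U: 0>-3, M: 9>1, D: 10>8).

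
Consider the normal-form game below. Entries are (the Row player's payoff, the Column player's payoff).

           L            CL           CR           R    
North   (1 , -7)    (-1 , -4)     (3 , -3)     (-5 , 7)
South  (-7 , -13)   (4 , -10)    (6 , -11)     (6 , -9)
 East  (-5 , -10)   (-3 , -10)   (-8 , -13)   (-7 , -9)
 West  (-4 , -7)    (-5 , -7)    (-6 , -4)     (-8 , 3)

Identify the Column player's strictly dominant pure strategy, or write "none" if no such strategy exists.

R vs L: North: 7>-7, South: -9>-13, East: -9>-10, West: 3>-7.
R vs CL: North: 7>-4, South: -9>-10, East: -9>-10, West: 3>-7.
R vs CR: North: 7>-3, South: -9>-11, East: -9>-13, West: 3>-4.
R strictly beats every other strategy against every opponent action, so it is strictly dominant.

R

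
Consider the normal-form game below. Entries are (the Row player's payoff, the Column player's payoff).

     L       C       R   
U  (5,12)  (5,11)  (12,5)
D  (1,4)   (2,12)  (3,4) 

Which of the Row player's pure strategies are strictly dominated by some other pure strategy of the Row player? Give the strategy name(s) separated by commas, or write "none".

D

Nothing dominates U: D at L (5>1).
D is strictly dominated by U (L: 5>1, C: 5>2, R: 12>3).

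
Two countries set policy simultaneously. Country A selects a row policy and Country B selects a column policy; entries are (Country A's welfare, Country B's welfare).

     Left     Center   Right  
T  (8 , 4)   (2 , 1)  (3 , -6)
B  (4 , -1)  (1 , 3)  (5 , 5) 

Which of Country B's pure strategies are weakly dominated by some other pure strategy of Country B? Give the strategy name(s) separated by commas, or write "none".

none

Left: no other strategy beats it everywhere (Center at T (4>1); Right at T (4>-6)).
Center: no other strategy beats it everywhere (Left at B (3>-1); Right at T (1>-6)).
Right is not dominated — it holds its own against Left at B (5>-1); Center at B (5>3).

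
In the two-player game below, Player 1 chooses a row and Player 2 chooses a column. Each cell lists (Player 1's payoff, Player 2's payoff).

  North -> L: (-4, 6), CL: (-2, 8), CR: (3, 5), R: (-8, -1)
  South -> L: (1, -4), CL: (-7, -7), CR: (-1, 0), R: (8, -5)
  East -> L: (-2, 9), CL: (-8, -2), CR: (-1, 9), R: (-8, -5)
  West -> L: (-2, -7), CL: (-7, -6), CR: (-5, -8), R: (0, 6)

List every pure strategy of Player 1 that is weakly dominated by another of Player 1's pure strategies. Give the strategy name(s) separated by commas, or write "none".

East, West

North is not dominated — it holds its own against South at CL (-2>-7); East at CL (-2>-8); West at CL (-2>-7).
Nothing dominates South: North at L (1>-4); East at L (1>-2); West at L (1>-2).
East: dominated, since South does at least as well everywhere (L: 1>-2, CL: -7>-8, CR: -1=-1, R: 8>-8).
South weakly dominates West — L: 1>-2, CL: -7=-7, CR: -1>-5, R: 8>0.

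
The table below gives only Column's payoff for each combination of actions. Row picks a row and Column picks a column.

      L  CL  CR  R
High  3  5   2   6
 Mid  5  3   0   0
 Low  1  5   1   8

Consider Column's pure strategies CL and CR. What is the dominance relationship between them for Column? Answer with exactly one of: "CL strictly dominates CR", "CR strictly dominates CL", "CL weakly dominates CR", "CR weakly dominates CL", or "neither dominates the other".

CL strictly dominates CR

CL's payoffs vs CR's, by Row's action — High: 5>2, Mid: 3>0, Low: 5>1.
Every comparison favours CL, so CL strictly dominates CR.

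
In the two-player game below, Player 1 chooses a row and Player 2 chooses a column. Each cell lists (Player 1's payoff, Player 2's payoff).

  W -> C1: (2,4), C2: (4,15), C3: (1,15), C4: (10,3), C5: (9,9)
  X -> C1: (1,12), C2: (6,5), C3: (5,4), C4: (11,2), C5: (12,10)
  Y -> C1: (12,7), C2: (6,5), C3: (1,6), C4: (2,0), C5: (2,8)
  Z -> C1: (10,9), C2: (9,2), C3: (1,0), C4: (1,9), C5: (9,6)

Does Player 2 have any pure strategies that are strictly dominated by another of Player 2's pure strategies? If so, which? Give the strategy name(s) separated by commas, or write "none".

Nothing dominates C1: C2 at X (12>5); C3 at X (12>4); C4 at W (4>3); C5 at X (12>10).
C2: no other strategy beats it everywhere (C1 at W (15>4); C3 at W (15=15); C4 at W (15>3); C5 at W (15>9)).
C3 is not dominated — it holds its own against C1 at W (15>4); C2 at W (15=15); C4 at W (15>3); C5 at W (15>9).
C4: no other strategy beats it everywhere (C1 at Z (9=9); C2 at Z (9>2); C3 at Z (9>0); C5 at Z (9>6)).
C5: no other strategy beats it everywhere (C1 at W (9>4); C2 at X (10>5); C3 at X (10>4); C4 at W (9>3)).

none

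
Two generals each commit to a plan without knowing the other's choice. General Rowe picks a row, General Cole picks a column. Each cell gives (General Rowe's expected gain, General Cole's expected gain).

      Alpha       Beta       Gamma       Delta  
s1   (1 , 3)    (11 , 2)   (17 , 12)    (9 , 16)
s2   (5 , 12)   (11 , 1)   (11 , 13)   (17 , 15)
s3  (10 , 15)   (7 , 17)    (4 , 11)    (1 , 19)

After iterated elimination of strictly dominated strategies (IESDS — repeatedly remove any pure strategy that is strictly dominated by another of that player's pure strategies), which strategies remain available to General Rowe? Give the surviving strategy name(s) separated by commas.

For General Cole, Delta strictly dominates Alpha on the remaining rows (s1: 16>3, s2: 15>12, s3: 19>15); eliminate Alpha.
For General Rowe, s1 strictly dominates s3 on the remaining columns (Beta: 11>7, Gamma: 17>4, Delta: 9>1); eliminate s3.
For General Cole, Gamma strictly dominates Beta on the remaining rows (s1: 12>2, s2: 13>1); eliminate Beta.
Column Gamma is eliminated: Delta beats it against every remaining row (s1: 16>12, s2: 15>13).
General Rowe's strategy s1 is strictly dominated by s2 (Delta: 17>9) and is removed.
Among the remaining strategies, none is strictly dominated by another pure strategy of the same player, so the elimination stops.
Surviving strategies — General Rowe: {s2}; General Cole: {Delta}.

s2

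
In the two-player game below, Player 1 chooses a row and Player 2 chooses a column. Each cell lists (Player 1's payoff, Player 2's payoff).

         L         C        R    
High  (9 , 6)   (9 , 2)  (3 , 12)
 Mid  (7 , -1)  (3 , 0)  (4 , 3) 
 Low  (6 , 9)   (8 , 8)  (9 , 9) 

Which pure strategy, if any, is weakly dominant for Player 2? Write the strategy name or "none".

R

R vs L: High: 12>6, Mid: 3>-1, Low: 9=9.
R vs C: High: 12>2, Mid: 3>0, Low: 9>8.
R is at least as good as every other strategy against every opponent action, so it is weakly dominant.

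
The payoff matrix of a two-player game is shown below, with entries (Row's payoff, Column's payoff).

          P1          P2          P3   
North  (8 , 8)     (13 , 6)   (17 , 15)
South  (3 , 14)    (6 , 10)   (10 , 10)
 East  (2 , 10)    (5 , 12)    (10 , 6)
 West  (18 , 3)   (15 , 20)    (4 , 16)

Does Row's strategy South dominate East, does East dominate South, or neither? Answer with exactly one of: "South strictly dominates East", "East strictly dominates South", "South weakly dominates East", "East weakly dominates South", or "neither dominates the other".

South's payoffs vs East's, by Column's action — P1: 3>2, P2: 6>5, P3: 10=10.
South is at least as good everywhere and strictly better somewhere (tied only at P3), so South weakly but not strictly dominates East.

South weakly dominates East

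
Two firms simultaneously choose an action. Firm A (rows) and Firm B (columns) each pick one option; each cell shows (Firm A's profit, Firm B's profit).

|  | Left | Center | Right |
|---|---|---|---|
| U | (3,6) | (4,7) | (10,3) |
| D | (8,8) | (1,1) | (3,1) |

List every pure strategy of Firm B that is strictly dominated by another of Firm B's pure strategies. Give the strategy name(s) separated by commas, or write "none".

Nothing dominates Left: Center at D (8>1); Right at U (6>3).
Center is not dominated — it holds its own against Left at U (7>6); Right at U (7>3).
Right: dominated, since Left does at least as well everywhere (U: 6>3, D: 8>1).

Right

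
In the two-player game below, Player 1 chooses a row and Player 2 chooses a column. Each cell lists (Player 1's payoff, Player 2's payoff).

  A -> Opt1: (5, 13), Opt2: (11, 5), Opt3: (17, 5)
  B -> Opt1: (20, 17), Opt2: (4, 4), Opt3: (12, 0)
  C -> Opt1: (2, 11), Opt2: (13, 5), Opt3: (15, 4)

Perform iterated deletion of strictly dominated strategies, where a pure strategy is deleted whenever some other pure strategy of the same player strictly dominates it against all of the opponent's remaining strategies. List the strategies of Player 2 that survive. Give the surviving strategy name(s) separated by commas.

Player 2's strategy Opt2 is strictly dominated by Opt1 (A: 13>5, B: 17>4, C: 11>5) and is removed.
For Player 1, A strictly dominates C on the remaining columns (Opt1: 5>2, Opt3: 17>15); eliminate C.
For Player 2, Opt1 strictly dominates Opt3 on the remaining rows (A: 13>5, B: 17>0); eliminate Opt3.
Player 1's strategy A is strictly dominated by B (Opt1: 20>5) and is removed.
Among the remaining strategies, none is strictly dominated by another pure strategy of the same player, so the elimination stops.
Surviving strategies — Player 1: {B}; Player 2: {Opt1}.

Opt1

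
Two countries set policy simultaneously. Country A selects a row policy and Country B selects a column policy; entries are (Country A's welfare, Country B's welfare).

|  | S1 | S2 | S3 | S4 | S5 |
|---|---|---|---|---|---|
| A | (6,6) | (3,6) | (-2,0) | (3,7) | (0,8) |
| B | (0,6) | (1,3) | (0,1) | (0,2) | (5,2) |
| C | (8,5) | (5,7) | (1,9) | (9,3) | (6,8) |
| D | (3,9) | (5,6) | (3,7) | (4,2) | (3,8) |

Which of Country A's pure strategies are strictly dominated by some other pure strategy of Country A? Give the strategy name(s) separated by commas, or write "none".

A, B

C strictly dominates A — S1: 8>6, S2: 5>3, S3: 1>-2, S4: 9>3, S5: 6>0.
B is strictly dominated by C (S1: 8>0, S2: 5>1, S3: 1>0, S4: 9>0, S5: 6>5).
Nothing dominates C: A at S1 (8>6); B at S1 (8>0); D at S1 (8>3).
D is not dominated — it holds its own against A at S2 (5>3); B at S1 (3>0); C at S2 (5=5).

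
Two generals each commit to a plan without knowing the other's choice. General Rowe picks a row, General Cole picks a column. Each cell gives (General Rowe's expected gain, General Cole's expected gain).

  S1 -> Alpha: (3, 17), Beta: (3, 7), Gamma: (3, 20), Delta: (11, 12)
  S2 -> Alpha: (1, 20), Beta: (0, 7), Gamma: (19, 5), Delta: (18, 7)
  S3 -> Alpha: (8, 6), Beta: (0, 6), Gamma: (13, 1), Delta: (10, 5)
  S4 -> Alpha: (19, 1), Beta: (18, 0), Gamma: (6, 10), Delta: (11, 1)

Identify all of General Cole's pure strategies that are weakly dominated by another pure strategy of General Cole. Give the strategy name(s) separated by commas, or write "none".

Beta, Delta

Alpha is not dominated — it holds its own against Beta at S1 (17>7); Gamma at S2 (20>5); Delta at S1 (17>12).
Beta: dominated, since Alpha does at least as well everywhere (S1: 17>7, S2: 20>7, S3: 6=6, S4: 1>0).
Gamma is not dominated — it holds its own against Alpha at S1 (20>17); Beta at S1 (20>7); Delta at S1 (20>12).
Delta is weakly dominated by Alpha (S1: 17>12, S2: 20>7, S3: 6>5, S4: 1=1).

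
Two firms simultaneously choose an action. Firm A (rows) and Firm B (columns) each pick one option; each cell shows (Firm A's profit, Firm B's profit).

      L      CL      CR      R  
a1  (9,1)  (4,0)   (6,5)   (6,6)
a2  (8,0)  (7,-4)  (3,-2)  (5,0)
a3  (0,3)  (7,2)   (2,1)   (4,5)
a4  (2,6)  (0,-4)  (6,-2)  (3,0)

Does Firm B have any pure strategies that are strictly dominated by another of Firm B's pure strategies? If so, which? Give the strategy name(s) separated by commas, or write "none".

CL, CR

Nothing dominates L: CL at a1 (1>0); CR at a2 (0>-2); R at a2 (0=0).
L strictly dominates CL — a1: 1>0, a2: 0>-4, a3: 3>2, a4: 6>-4.
CR is strictly dominated by R (a1: 6>5, a2: 0>-2, a3: 5>1, a4: 0>-2).
R is not dominated — it holds its own against L at a1 (6>1); CL at a1 (6>0); CR at a1 (6>5).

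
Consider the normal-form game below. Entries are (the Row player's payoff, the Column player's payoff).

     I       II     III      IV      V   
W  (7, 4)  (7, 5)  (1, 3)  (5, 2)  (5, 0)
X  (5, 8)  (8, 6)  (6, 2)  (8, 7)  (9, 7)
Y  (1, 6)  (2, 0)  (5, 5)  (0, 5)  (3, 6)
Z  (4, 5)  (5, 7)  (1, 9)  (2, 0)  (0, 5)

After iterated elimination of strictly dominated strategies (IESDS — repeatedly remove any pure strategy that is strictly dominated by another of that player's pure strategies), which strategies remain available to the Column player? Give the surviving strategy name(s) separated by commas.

I, II

The Row player's strategy Y is strictly dominated by X (I: 5>1, II: 8>2, III: 6>5, IV: 8>0, V: 9>3) and is removed.
For the Row player, X strictly dominates Z on the remaining columns (I: 5>4, II: 8>5, III: 6>1, IV: 8>2, V: 9>0); eliminate Z.
The Column player's strategy III is strictly dominated by I (W: 4>3, X: 8>2) and is removed.
For the Column player, I strictly dominates IV on the remaining rows (W: 4>2, X: 8>7); eliminate IV.
Column V is eliminated: I beats it against every remaining row (W: 4>0, X: 8>7).
Among the remaining strategies, none is strictly dominated by another pure strategy of the same player, so the elimination stops.
Surviving strategies — the Row player: {W, X}; the Column player: {I, II}.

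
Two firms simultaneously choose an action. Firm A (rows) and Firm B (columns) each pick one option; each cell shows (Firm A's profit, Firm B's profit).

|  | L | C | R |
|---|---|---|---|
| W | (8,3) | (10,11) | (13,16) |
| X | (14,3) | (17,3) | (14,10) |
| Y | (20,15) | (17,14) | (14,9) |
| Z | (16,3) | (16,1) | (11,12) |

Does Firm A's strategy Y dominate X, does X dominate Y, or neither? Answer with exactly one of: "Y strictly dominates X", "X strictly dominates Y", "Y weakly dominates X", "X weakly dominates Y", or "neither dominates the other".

Y weakly dominates X

Compare Y to X across every action of Firm B: L: 20>14, C: 17=17, R: 14=14.
Y is at least as good everywhere and strictly better somewhere (tied only at C, R), so Y weakly but not strictly dominates X.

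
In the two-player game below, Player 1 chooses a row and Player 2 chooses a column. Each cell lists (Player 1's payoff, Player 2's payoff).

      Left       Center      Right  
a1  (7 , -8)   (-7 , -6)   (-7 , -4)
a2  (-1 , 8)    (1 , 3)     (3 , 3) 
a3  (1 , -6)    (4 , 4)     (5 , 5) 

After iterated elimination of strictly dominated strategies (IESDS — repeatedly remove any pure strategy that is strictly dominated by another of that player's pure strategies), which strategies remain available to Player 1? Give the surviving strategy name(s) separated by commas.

Row a2 is eliminated: a3 beats it against every remaining column (Left: 1>-1, Center: 4>1, Right: 5>3).
For Player 2, Center strictly dominates Left on the remaining rows (a1: -6>-8, a3: 4>-6); eliminate Left.
For Player 1, a3 strictly dominates a1 on the remaining columns (Center: 4>-7, Right: 5>-7); eliminate a1.
For Player 2, Right strictly dominates Center on the remaining rows (a3: 5>4); eliminate Center.
Among the remaining strategies, none is strictly dominated by another pure strategy of the same player, so the elimination stops.
Surviving strategies — Player 1: {a3}; Player 2: {Right}.

a3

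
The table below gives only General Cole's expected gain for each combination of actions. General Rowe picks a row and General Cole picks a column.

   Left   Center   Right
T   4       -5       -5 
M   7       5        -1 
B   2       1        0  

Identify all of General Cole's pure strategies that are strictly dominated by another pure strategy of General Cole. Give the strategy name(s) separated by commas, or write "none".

Nothing dominates Left: Center at T (4>-5); Right at T (4>-5).
Center is strictly dominated by Left (T: 4>-5, M: 7>5, B: 2>1).
Left strictly dominates Right — T: 4>-5, M: 7>-1, B: 2>0.

Center, Right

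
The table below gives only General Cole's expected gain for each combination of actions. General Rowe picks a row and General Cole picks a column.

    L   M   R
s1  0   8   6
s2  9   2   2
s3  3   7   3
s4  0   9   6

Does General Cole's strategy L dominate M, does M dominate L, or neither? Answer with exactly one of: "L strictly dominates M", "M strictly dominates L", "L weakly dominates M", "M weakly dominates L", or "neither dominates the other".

neither dominates the other

Compare L to M across every action of General Rowe: s1: 0<8, s2: 9>2, s3: 3<7, s4: 0<9.
L does better at s2 but worse at s1, s3, s4; neither strategy dominates the other.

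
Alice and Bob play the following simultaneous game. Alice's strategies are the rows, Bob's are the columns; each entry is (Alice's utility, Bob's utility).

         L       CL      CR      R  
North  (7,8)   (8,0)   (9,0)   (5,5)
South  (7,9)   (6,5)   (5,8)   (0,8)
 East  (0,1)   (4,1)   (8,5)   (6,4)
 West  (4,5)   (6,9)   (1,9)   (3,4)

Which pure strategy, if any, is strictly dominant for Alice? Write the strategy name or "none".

North fails to dominate South at L (7=7).
South fails to dominate North at L (7=7).
East fails to dominate North at L (0<7).
West fails to dominate North at L (4<7).
No single strategy dominates all the others.

none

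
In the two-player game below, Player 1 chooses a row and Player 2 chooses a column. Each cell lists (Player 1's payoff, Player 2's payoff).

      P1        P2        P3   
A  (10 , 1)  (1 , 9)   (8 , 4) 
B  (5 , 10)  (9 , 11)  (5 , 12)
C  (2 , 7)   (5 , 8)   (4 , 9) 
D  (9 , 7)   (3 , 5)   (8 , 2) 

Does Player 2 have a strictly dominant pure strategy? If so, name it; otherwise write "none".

none

P1 fails to dominate P2 at A (1<9).
P2 fails to dominate P1 at D (5<7).
P3 fails to dominate P1 at D (2<7).
No single strategy dominates all the others.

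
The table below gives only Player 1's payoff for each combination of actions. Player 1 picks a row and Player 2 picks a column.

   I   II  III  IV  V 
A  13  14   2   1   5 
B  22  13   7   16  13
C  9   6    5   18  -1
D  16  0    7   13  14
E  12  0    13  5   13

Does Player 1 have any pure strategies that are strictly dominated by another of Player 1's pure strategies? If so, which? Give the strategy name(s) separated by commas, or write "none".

none

A is not dominated — it holds its own against B at II (14>13); C at I (13>9); D at II (14>0); E at I (13>12).
Nothing dominates B: A at I (22>13); C at I (22>9); D at I (22>16); E at I (22>12).
C is not dominated — it holds its own against A at III (5>2); B at IV (18>16); D at II (6>0); E at II (6>0).
D is not dominated — it holds its own against A at I (16>13); B at III (7=7); C at I (16>9); E at I (16>12).
E is not dominated — it holds its own against A at III (13>2); B at III (13>7); C at I (12>9); D at II (0=0).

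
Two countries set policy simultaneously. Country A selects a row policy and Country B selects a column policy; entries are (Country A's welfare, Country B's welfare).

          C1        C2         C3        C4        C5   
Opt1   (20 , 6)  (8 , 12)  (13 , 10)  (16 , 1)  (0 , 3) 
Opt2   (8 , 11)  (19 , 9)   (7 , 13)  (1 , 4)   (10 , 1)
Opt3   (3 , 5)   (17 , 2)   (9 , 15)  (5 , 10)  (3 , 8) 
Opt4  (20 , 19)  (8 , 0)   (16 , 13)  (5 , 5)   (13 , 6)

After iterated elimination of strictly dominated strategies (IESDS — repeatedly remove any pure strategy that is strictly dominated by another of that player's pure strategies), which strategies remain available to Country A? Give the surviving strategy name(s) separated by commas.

Opt1, Opt2, Opt3, Opt4

For Country B, C3 strictly dominates C4 on the remaining rows (Opt1: 10>1, Opt2: 13>4, Opt3: 15>10, Opt4: 13>5); eliminate C4.
Country B's strategy C5 is strictly dominated by C3 (Opt1: 10>3, Opt2: 13>1, Opt3: 15>8, Opt4: 13>6) and is removed.
Among the remaining strategies, none is strictly dominated by another pure strategy of the same player, so the elimination stops.
Surviving strategies — Country A: {Opt1, Opt2, Opt3, Opt4}; Country B: {C1, C2, C3}.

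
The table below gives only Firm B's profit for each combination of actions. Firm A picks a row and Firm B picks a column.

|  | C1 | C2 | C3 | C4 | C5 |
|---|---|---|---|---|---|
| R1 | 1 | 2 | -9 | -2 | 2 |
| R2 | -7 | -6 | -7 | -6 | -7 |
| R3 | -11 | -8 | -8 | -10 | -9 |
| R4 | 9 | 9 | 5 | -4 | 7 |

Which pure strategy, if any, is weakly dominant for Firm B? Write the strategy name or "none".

C2 vs C1: R1: 2>1, R2: -6>-7, R3: -8>-11, R4: 9=9.
C2 vs C3: R1: 2>-9, R2: -6>-7, R3: -8=-8, R4: 9>5.
C2 vs C4: R1: 2>-2, R2: -6=-6, R3: -8>-10, R4: 9>-4.
C2 vs C5: R1: 2=2, R2: -6>-7, R3: -8>-9, R4: 9>7.
C2 is at least as good as every other strategy against every opponent action, so it is weakly dominant.

C2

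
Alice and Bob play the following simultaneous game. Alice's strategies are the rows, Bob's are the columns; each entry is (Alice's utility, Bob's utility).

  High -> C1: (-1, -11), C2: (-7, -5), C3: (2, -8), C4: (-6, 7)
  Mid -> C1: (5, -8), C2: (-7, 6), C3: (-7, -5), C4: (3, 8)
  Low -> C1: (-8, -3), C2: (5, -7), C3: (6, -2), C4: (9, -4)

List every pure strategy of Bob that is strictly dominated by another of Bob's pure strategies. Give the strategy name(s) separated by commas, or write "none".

C1 is strictly dominated by C3 (High: -8>-11, Mid: -5>-8, Low: -2>-3).
C2: dominated, since C4 does at least as well everywhere (High: 7>-5, Mid: 8>6, Low: -4>-7).
C3: no other strategy beats it everywhere (C1 at High (-8>-11); C2 at Low (-2>-7); C4 at Low (-2>-4)).
C4 is not dominated — it holds its own against C1 at High (7>-11); C2 at High (7>-5); C3 at High (7>-8).

C1, C2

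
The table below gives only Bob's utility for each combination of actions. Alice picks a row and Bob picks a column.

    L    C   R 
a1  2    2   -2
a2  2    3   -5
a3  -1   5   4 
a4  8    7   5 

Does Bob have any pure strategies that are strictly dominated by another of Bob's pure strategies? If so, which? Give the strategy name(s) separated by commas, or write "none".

R

L: no other strategy beats it everywhere (C at a1 (2=2); R at a1 (2>-2)).
Nothing dominates C: L at a1 (2=2); R at a1 (2>-2).
R: dominated, since C does at least as well everywhere (a1: 2>-2, a2: 3>-5, a3: 5>4, a4: 7>5).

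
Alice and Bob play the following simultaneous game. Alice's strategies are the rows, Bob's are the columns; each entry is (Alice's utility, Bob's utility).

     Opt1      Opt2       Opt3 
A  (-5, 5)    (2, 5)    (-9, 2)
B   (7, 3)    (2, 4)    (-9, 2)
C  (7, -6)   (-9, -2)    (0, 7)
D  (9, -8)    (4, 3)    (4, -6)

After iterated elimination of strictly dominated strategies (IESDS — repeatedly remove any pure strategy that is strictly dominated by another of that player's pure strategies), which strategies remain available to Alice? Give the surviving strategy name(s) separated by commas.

D

Row A is eliminated: D beats it against every remaining column (Opt1: 9>-5, Opt2: 4>2, Opt3: 4>-9).
Alice's strategy B is strictly dominated by D (Opt1: 9>7, Opt2: 4>2, Opt3: 4>-9) and is removed.
For Alice, D strictly dominates C on the remaining columns (Opt1: 9>7, Opt2: 4>-9, Opt3: 4>0); eliminate C.
Bob's strategy Opt1 is strictly dominated by Opt2 (D: 3>-8) and is removed.
Column Opt3 is eliminated: Opt2 beats it against every remaining row (D: 3>-6).
Among the remaining strategies, none is strictly dominated by another pure strategy of the same player, so the elimination stops.
Surviving strategies — Alice: {D}; Bob: {Opt2}.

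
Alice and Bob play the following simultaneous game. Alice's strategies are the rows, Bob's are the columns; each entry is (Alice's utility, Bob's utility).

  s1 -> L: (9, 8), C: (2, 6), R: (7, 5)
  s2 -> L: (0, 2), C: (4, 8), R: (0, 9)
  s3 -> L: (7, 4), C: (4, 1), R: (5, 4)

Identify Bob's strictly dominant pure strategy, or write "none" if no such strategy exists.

none

L fails to dominate C at s2 (2<8).
C fails to dominate L at s1 (6<8).
R fails to dominate L at s1 (5<8).
No single strategy dominates all the others.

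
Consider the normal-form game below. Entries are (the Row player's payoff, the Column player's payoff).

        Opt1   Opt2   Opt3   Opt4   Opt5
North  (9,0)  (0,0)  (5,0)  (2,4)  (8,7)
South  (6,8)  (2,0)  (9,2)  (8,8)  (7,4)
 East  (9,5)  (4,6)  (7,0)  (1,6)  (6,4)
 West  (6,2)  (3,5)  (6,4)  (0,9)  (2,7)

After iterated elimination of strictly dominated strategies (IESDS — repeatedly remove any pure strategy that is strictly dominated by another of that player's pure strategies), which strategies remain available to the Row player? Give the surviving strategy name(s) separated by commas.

For the Row player, East strictly dominates West on the remaining columns (Opt1: 9>6, Opt2: 4>3, Opt3: 7>6, Opt4: 1>0, Opt5: 6>2); eliminate West.
The Column player's strategy Opt3 is strictly dominated by Opt4 (North: 4>0, South: 8>2, East: 6>0) and is removed.
Among the remaining strategies, none is strictly dominated by another pure strategy of the same player, so the elimination stops.
Surviving strategies — the Row player: {North, South, East}; the Column player: {Opt1, Opt2, Opt4, Opt5}.

North, South, East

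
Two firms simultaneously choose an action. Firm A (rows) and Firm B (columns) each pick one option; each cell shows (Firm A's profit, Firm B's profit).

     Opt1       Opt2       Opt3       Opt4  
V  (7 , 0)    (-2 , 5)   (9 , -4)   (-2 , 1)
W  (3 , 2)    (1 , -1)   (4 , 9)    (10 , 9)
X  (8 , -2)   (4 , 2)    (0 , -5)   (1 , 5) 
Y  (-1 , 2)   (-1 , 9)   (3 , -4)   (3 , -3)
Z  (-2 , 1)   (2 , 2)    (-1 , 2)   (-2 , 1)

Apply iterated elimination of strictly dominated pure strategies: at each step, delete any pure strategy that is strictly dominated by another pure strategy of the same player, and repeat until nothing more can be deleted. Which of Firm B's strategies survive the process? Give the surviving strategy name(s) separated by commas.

Opt2, Opt3, Opt4

Row Y is eliminated: W beats it against every remaining column (Opt1: 3>-1, Opt2: 1>-1, Opt3: 4>3, Opt4: 10>3).
Row Z is eliminated: X beats it against every remaining column (Opt1: 8>-2, Opt2: 4>2, Opt3: 0>-1, Opt4: 1>-2).
Column Opt1 is eliminated: Opt4 beats it against every remaining row (V: 1>0, W: 9>2, X: 5>-2).
Among the remaining strategies, none is strictly dominated by another pure strategy of the same player, so the elimination stops.
Surviving strategies — Firm A: {V, W, X}; Firm B: {Opt2, Opt3, Opt4}.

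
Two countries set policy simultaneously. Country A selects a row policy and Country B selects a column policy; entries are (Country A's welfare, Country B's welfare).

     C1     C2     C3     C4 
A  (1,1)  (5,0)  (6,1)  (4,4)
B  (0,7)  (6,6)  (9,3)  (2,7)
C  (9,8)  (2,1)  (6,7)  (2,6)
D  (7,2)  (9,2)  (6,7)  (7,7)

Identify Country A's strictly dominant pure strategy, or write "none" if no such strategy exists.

none

A fails to dominate B at C2 (5<6).
B fails to dominate A at C1 (0<1).
C fails to dominate A at C2 (2<5).
D fails to dominate A at C3 (6=6).
No single strategy dominates all the others.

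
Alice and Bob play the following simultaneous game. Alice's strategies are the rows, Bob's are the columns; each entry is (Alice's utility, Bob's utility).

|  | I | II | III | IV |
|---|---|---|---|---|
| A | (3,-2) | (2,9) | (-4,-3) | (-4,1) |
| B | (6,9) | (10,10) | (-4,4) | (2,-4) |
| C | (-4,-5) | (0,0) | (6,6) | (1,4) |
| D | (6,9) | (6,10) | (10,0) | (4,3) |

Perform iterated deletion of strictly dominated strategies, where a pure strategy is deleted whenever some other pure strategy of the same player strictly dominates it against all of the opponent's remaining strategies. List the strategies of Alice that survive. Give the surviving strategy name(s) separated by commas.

For Alice, D strictly dominates A on the remaining columns (I: 6>3, II: 6>2, III: 10>-4, IV: 4>-4); eliminate A.
For Alice, D strictly dominates C on the remaining columns (I: 6>-4, II: 6>0, III: 10>6, IV: 4>1); eliminate C.
Bob's strategy I is strictly dominated by II (B: 10>9, D: 10>9) and is removed.
Column III is eliminated: II beats it against every remaining row (B: 10>4, D: 10>0).
Column IV is eliminated: II beats it against every remaining row (B: 10>-4, D: 10>3).
For Alice, B strictly dominates D on the remaining columns (II: 10>6); eliminate D.
Among the remaining strategies, none is strictly dominated by another pure strategy of the same player, so the elimination stops.
Surviving strategies — Alice: {B}; Bob: {II}.

B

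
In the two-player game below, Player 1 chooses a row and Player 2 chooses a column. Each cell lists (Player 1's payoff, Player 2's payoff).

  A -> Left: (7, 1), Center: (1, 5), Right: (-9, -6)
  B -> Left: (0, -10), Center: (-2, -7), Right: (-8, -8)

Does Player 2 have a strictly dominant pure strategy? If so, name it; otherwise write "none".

Center vs Left: A: 5>1, B: -7>-10.
Center vs Right: A: 5>-6, B: -7>-8.
Center strictly beats every other strategy against every opponent action, so it is strictly dominant.

Center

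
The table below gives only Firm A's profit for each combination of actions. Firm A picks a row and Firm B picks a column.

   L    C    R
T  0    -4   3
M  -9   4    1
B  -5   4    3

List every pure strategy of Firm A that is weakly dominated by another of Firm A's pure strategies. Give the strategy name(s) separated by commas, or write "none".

T: no other strategy beats it everywhere (M at L (0>-9); B at L (0>-5)).
B weakly dominates M — L: -5>-9, C: 4=4, R: 3>1.
B: no other strategy beats it everywhere (T at C (4>-4); M at L (-5>-9)).

M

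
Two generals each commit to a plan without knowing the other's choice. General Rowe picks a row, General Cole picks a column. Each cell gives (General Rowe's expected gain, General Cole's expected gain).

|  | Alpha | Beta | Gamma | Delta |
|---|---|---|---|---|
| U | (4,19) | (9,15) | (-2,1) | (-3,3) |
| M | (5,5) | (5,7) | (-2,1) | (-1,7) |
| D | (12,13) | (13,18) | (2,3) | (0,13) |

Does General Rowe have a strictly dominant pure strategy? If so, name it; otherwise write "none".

D

D vs U: Alpha: 12>4, Beta: 13>9, Gamma: 2>-2, Delta: 0>-3.
D vs M: Alpha: 12>5, Beta: 13>5, Gamma: 2>-2, Delta: 0>-1.
D strictly beats every other strategy against every opponent action, so it is strictly dominant.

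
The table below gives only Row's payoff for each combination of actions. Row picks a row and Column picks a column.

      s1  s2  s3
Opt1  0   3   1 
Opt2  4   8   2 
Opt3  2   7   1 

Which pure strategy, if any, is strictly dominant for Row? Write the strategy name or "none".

Opt2 vs Opt1: s1: 4>0, s2: 8>3, s3: 2>1.
Opt2 vs Opt3: s1: 4>2, s2: 8>7, s3: 2>1.
Opt2 strictly beats every other strategy against every opponent action, so it is strictly dominant.

Opt2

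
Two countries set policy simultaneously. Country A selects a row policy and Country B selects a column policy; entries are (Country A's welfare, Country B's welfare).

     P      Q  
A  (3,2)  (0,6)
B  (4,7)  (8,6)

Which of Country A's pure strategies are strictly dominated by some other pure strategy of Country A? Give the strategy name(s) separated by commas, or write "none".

A is strictly dominated by B (P: 4>3, Q: 8>0).
B is not dominated — it holds its own against A at P (4>3).

A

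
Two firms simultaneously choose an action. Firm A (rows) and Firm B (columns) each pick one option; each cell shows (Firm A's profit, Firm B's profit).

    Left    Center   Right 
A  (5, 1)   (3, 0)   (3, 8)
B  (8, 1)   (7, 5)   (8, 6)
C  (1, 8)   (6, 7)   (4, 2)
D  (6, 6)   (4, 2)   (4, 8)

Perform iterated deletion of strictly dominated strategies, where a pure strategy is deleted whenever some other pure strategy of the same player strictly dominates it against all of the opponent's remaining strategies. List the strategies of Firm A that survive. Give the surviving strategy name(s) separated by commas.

Firm A's strategy A is strictly dominated by B (Left: 8>5, Center: 7>3, Right: 8>3) and is removed.
Row C is eliminated: B beats it against every remaining column (Left: 8>1, Center: 7>6, Right: 8>4).
For Firm A, B strictly dominates D on the remaining columns (Left: 8>6, Center: 7>4, Right: 8>4); eliminate D.
For Firm B, Center strictly dominates Left on the remaining rows (B: 5>1); eliminate Left.
Firm B's strategy Center is strictly dominated by Right (B: 6>5) and is removed.
Among the remaining strategies, none is strictly dominated by another pure strategy of the same player, so the elimination stops.
Surviving strategies — Firm A: {B}; Firm B: {Right}.

B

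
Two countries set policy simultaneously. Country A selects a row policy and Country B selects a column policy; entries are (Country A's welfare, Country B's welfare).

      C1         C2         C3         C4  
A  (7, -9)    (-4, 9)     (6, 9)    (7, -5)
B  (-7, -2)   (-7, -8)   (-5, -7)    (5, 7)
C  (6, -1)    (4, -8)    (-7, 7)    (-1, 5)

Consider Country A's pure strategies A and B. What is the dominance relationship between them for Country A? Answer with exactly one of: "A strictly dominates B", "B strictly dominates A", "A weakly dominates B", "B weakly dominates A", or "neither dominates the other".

A strictly dominates B

Compare A to B across each choice by Country B: C1: 7>-7, C2: -4>-7, C3: 6>-5, C4: 7>5.
Every comparison favours A, so A strictly dominates B.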